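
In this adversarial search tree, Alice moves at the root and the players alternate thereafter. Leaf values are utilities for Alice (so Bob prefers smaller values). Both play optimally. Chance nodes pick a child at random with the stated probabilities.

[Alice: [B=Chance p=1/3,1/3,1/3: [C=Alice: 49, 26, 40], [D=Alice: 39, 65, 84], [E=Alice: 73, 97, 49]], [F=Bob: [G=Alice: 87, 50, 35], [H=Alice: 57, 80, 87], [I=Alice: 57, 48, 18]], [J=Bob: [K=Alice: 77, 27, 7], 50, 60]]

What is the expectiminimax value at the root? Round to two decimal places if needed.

C (Alice): max(49, 26, 40) = 49
D (Alice): max(39, 65, 84) = 84
E (Alice): max(73, 97, 49) = 97
B (Chance): 1/3·49 + 1/3·84 + 1/3·97 = 76.67
G (Alice): max(87, 50, 35) = 87
H (Alice): max(57, 80, 87) = 87
I (Alice): max(57, 48, 18) = 57
F (Bob): min(87, 87, 57) = 57
K (Alice): max(77, 27, 7) = 77
J (Bob): min(77, 50, 60) = 50
Root (Alice): max(76.67, 57, 50) = 76.67

76.67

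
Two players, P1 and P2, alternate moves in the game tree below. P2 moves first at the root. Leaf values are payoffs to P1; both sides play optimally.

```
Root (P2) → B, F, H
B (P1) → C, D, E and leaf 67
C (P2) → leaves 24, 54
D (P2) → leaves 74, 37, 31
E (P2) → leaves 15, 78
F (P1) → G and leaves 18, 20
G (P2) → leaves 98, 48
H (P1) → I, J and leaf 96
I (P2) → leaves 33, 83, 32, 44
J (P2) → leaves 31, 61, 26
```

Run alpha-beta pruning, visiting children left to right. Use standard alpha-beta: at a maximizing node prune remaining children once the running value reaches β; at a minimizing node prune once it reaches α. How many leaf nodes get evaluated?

C [α=-∞,β=+∞]: v=24
D [α=24,β=+∞]: v=31
E [α=31,β=+∞]: v=15 after child 1 ≤ α → α-cutoff, skip 1
B [α=-∞,β=+∞]: v=67
G [α=-∞,β=67]: v=48
F [α=-∞,β=67]: v=48
I [α=-∞,β=48]: v=32
J [α=32,β=48]: v=31 after child 1 ≤ α → α-cutoff, skip 2
H [α=-∞,β=48]: v=96
Root [α=-∞,β=+∞]: v=48
Leaves evaluated: 17 of 20.

17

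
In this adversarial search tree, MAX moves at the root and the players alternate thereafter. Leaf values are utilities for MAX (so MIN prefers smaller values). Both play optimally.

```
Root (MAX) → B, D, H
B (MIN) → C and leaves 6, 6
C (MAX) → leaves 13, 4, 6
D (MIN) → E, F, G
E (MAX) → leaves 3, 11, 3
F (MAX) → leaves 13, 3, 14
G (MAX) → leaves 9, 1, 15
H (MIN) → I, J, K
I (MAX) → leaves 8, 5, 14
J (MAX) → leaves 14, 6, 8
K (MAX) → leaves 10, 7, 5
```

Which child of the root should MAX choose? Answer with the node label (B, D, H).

D

C (MAX): max(13, 4, 6) = 13
B (MIN): min(13, 6, 6) = 6
E (MAX): max(3, 11, 3) = 11
F (MAX): max(13, 3, 14) = 14
G (MAX): max(9, 1, 15) = 15
D (MIN): min(11, 14, 15) = 11
I (MAX): max(8, 5, 14) = 14
J (MAX): max(14, 6, 8) = 14
K (MAX): max(10, 7, 5) = 10
H (MIN): min(14, 14, 10) = 10
Root (MAX): max(6, 11, 10) = 11
MAX picks the child with the highest value: D (value 11).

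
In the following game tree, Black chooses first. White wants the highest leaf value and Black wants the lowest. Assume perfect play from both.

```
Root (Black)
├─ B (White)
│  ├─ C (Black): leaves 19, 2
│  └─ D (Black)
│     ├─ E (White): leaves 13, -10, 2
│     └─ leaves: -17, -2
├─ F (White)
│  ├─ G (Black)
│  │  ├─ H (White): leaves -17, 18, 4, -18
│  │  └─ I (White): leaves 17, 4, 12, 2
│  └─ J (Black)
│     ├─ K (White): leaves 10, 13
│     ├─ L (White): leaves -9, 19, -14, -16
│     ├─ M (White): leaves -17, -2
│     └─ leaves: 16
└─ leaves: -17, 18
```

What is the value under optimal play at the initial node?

C (Black): min(19, 2) = 2
E (White): max(13, -10, 2) = 13
D (Black): min(13, -17, -2) = -17
B (White): max(2, -17) = 2
H (White): max(-17, 18, 4, -18) = 18
I (White): max(17, 4, 12, 2) = 17
G (Black): min(18, 17) = 17
K (White): max(10, 13) = 13
L (White): max(-9, 19, -14, -16) = 19
M (White): max(-17, -2) = -2
J (Black): min(13, 19, -2, 16) = -2
F (White): max(17, -2) = 17
Root (Black): min(2, 17, -17, 18) = -17

-17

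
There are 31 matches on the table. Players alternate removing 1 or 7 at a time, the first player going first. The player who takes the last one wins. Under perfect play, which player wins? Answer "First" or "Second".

Mark each pile size as W (mover wins) or L (mover loses):
i:   0  1  2  3  4  5  6  7  8  9 10 11 12 13 14 15 16 17 18 19 20 21 22 23 24 25 26 27 28 29 30 31
     L  W  L  W  L  W  L  W  L  W  L  W  L  W  L  W  L  W  L  W  L  W  L  W  L  W  L  W  L  W  L  W
Position 31 is W, so the first player wins.

First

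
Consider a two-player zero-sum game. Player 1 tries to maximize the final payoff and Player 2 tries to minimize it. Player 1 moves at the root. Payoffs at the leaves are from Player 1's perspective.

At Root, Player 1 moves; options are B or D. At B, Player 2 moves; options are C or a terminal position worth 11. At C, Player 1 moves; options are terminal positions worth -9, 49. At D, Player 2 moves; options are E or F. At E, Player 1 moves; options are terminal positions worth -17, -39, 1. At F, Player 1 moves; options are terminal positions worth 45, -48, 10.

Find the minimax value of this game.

C (Player 1): max(-9, 49) = 49
B (Player 2): min(49, 11) = 11
E (Player 1): max(-17, -39, 1) = 1
F (Player 1): max(45, -48, 10) = 45
D (Player 2): min(1, 45) = 1
Root (Player 1): max(11, 1) = 11

11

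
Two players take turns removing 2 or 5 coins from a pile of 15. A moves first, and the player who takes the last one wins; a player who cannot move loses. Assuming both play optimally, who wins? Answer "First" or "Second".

Second

W/L table (W = player to move can force a win):
i:   0  1  2  3  4  5  6  7  8  9 10 11 12 13 14 15
     L  L  W  W  L  W  W  L  L  W  W  L  W  W  L  L
Position 15 is L, so the second player wins.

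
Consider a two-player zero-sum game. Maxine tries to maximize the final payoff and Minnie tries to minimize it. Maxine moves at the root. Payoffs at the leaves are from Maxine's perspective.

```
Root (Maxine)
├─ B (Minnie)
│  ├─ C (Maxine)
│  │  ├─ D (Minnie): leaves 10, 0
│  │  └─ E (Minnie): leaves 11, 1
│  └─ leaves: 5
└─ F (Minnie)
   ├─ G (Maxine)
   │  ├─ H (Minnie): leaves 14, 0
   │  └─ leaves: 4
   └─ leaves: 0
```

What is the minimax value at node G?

H: min(14, 0) = 0
G: max(0, 4) = 4

4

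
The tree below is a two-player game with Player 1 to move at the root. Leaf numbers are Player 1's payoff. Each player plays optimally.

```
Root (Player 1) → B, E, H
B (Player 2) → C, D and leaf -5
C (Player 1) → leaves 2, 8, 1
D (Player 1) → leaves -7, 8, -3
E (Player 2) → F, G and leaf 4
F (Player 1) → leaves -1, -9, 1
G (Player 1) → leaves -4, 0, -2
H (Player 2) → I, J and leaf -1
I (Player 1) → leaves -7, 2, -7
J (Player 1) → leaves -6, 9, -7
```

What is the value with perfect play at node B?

C: max(2, 8, 1) = 8
D: max(-7, 8, -3) = 8
B: min(8, 8, -5) = -5

-5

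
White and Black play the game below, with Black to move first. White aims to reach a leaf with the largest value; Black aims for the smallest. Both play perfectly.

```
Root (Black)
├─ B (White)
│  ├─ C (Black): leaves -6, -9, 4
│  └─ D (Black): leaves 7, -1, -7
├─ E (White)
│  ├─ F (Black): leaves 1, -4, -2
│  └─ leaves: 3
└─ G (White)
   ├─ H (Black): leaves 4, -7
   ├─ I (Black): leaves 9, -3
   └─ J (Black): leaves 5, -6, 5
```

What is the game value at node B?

C: min(-6, -9, 4) = -9
D: min(7, -1, -7) = -7
B: max(-9, -7) = -7

-7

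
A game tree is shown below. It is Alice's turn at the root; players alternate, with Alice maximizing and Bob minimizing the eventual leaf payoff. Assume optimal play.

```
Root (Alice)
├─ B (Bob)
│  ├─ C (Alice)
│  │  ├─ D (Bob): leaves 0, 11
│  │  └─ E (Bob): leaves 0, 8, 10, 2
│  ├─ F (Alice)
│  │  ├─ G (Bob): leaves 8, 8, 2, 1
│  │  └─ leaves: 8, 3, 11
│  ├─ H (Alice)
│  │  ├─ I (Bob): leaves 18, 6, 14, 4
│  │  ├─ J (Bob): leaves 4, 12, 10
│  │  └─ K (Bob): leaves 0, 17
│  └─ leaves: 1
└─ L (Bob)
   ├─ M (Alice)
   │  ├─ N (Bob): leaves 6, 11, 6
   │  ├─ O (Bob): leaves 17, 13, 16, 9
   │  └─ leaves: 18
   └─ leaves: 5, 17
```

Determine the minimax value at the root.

5

D (Bob): min(0, 11) = 0
E (Bob): min(0, 8, 10, 2) = 0
C (Alice): max(0, 0) = 0
G (Bob): min(8, 8, 2, 1) = 1
F (Alice): max(1, 8, 3, 11) = 11
I (Bob): min(18, 6, 14, 4) = 4
J (Bob): min(4, 12, 10) = 4
K (Bob): min(0, 17) = 0
H (Alice): max(4, 4, 0) = 4
B (Bob): min(0, 11, 4, 1) = 0
N (Bob): min(6, 11, 6) = 6
O (Bob): min(17, 13, 16, 9) = 9
M (Alice): max(6, 9, 18) = 18
L (Bob): min(18, 5, 17) = 5
Root (Alice): max(0, 5) = 5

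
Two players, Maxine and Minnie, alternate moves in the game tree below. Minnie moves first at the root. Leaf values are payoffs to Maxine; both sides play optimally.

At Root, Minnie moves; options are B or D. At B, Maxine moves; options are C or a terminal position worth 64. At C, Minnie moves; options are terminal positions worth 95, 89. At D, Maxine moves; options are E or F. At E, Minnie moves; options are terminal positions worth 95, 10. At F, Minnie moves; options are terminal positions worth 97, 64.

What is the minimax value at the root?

C (Minnie): min(95, 89) = 89
B (Maxine): max(89, 64) = 89
E (Minnie): min(95, 10) = 10
F (Minnie): min(97, 64) = 64
D (Maxine): max(10, 64) = 64
Root (Minnie): min(89, 64) = 64

64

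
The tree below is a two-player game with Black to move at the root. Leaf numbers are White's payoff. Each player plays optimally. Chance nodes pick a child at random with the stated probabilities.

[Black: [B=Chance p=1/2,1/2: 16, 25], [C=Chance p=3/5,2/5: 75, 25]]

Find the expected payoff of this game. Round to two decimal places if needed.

B (Chance): 1/2·16 + 1/2·25 = 20.5
C (Chance): 3/5·75 + 2/5·25 = 55
Root (Black): min(20.5, 55) = 20.5

20.5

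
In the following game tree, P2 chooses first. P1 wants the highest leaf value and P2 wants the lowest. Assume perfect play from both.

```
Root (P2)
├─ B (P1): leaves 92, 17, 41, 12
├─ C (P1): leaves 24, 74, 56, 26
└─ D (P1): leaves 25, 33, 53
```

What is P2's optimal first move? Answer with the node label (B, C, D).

D

B (P1): max(92, 17, 41, 12) = 92
C (P1): max(24, 74, 56, 26) = 74
D (P1): max(25, 33, 53) = 53
Root (P2): min(92, 74, 53) = 53
P2 picks the child with the lowest value: D (value 53).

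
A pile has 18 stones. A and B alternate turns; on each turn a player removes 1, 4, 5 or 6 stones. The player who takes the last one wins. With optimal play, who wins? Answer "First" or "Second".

Positions where the player to move wins (W) vs loses (L):
i:   0  1  2  3  4  5  6  7  8  9 10 11 12 13 14 15 16 17 18
     L  W  L  W  W  W  W  W  W  L  W  L  W  W  W  W  W  W  L
Position 18 is L, so the second player wins.

Second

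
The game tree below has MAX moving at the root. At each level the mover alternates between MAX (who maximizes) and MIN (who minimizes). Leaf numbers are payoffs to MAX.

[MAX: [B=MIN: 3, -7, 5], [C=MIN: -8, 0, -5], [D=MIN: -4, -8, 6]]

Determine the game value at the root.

B (MIN): min(3, -7, 5) = -7
C (MIN): min(-8, 0, -5) = -8
D (MIN): min(-4, -8, 6) = -8
Root (MAX): max(-7, -8, -8) = -7

-7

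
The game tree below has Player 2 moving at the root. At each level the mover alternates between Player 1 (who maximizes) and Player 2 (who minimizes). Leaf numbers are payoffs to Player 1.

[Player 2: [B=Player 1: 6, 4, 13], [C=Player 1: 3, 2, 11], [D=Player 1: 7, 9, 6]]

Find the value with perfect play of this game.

B (Player 1): max(6, 4, 13) = 13
C (Player 1): max(3, 2, 11) = 11
D (Player 1): max(7, 9, 6) = 9
Root (Player 2): min(13, 11, 9) = 9

9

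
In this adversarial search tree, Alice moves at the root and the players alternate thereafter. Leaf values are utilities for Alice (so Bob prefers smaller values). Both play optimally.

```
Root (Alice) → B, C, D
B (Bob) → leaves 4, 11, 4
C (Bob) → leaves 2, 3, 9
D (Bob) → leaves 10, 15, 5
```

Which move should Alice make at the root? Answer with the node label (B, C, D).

D

B (Bob): min(4, 11, 4) = 4
C (Bob): min(2, 3, 9) = 2
D (Bob): min(10, 15, 5) = 5
Root (Alice): max(4, 2, 5) = 5
Alice picks the child with the highest value: D (value 5).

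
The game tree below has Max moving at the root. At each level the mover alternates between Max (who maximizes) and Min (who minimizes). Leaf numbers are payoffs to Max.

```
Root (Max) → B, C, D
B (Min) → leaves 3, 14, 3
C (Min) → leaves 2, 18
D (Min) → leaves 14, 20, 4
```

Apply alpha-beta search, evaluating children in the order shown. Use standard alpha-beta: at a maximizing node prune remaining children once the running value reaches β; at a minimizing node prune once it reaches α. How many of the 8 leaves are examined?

7

B [α=-∞,β=+∞]: v=3
C [α=3,β=+∞]: v=2 after child 1 ≤ α → α-cutoff, skip 1
D [α=3,β=+∞]: v=4
Root [α=-∞,β=+∞]: v=4
Leaves evaluated: 7 of 8.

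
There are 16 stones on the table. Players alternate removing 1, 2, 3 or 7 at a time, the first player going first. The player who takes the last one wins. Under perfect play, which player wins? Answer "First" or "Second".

Second

i:   0  1  2  3  4  5  6  7  8  9 10 11 12 13 14 15 16
     L  W  W  W  L  W  W  W  L  W  W  W  L  W  W  W  L
Position 16 is L, so the second player wins.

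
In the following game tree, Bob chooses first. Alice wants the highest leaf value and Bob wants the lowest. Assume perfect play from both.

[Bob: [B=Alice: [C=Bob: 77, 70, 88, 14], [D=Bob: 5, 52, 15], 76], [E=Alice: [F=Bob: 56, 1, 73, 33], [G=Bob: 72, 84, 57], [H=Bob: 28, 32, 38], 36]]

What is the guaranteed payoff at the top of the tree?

C (Bob): min(77, 70, 88, 14) = 14
D (Bob): min(5, 52, 15) = 5
B (Alice): max(14, 5, 76) = 76
F (Bob): min(56, 1, 73, 33) = 1
G (Bob): min(72, 84, 57) = 57
H (Bob): min(28, 32, 38) = 28
E (Alice): max(1, 57, 28, 36) = 57
Root (Bob): min(76, 57) = 57

57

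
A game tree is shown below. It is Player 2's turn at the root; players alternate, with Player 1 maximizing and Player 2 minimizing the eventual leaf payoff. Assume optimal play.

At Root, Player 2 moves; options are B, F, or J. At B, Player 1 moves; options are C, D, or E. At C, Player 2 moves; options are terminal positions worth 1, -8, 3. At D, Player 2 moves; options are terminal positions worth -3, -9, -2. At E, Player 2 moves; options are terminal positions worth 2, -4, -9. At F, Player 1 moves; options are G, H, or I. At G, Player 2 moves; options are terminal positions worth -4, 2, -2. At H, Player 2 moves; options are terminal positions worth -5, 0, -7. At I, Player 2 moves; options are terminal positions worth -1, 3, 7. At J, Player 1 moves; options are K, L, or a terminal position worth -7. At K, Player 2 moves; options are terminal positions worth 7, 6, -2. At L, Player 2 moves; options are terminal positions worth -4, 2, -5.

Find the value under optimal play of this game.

C (Player 2): min(1, -8, 3) = -8
D (Player 2): min(-3, -9, -2) = -9
E (Player 2): min(2, -4, -9) = -9
B (Player 1): max(-8, -9, -9) = -8
G (Player 2): min(-4, 2, -2) = -4
H (Player 2): min(-5, 0, -7) = -7
I (Player 2): min(-1, 3, 7) = -1
F (Player 1): max(-4, -7, -1) = -1
K (Player 2): min(7, 6, -2) = -2
L (Player 2): min(-4, 2, -5) = -5
J (Player 1): max(-2, -5, -7) = -2
Root (Player 2): min(-8, -1, -2) = -8

-8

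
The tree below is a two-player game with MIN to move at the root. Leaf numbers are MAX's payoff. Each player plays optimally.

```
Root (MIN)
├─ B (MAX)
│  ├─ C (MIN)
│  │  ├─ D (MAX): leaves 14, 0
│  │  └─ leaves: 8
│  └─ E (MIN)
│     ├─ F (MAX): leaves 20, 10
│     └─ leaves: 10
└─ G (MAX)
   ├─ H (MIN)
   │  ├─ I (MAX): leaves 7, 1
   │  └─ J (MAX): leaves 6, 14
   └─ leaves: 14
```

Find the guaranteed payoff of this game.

10

D (MAX): max(14, 0) = 14
C (MIN): min(14, 8) = 8
F (MAX): max(20, 10) = 20
E (MIN): min(20, 10) = 10
B (MAX): max(8, 10) = 10
I (MAX): max(7, 1) = 7
J (MAX): max(6, 14) = 14
H (MIN): min(7, 14) = 7
G (MAX): max(7, 14) = 14
Root (MIN): min(10, 14) = 10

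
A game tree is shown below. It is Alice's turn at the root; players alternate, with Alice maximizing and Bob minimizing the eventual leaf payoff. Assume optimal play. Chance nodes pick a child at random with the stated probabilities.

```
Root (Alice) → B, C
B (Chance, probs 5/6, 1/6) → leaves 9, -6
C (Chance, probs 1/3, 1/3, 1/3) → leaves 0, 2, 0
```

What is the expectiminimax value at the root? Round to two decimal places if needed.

B (Chance): 5/6·9 + 1/6·-6 = 6.5
C (Chance): 1/3·0 + 1/3·2 + 1/3·0 = 0.67
Root (Alice): max(6.5, 0.67) = 6.5

6.5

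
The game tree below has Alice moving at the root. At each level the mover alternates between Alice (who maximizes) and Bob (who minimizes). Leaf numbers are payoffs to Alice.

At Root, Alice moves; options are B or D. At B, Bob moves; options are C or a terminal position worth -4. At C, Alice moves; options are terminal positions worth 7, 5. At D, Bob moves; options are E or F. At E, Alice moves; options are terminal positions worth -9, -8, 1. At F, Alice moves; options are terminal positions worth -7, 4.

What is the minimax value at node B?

-4

C: max(7, 5) = 7
B: min(7, -4) = -4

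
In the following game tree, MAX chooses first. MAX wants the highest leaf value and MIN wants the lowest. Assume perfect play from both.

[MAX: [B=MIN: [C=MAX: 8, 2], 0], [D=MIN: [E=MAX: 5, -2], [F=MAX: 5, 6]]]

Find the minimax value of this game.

5

C (MAX): max(8, 2) = 8
B (MIN): min(8, 0) = 0
E (MAX): max(5, -2) = 5
F (MAX): max(5, 6) = 6
D (MIN): min(5, 6) = 5
Root (MAX): max(0, 5) = 5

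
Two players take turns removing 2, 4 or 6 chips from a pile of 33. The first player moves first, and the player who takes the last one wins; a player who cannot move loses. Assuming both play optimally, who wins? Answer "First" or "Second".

W/L table (W = player to move can force a win):
i:   0  1  2  3  4  5  6  7  8  9 10 11 12 13 14 15 16 17 18 19 20 21 22 23 24 25 26 27 28 29 30 31 32 33
     L  L  W  W  W  W  W  W  L  L  W  W  W  W  W  W  L  L  W  W  W  W  W  W  L  L  W  W  W  W  W  W  L  L
Position 33 is L, so the second player wins.

Second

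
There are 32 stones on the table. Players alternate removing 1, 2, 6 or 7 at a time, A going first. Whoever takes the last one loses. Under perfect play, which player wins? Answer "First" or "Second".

First

Compute winning (W) and losing (L) positions by backward induction:
i:   0  1  2  3  4  5  6  7  8  9 10 11 12 13 14 15 16 17 18 19 20 21 22 23 24 25 26 27 28 29 30 31 32
     W  L  W  W  L  W  W  W  W  L  W  W  L  W  W  W  W  L  W  W  L  W  W  W  W  L  W  W  L  W  W  W  W
Position 32 is W, so the first player wins.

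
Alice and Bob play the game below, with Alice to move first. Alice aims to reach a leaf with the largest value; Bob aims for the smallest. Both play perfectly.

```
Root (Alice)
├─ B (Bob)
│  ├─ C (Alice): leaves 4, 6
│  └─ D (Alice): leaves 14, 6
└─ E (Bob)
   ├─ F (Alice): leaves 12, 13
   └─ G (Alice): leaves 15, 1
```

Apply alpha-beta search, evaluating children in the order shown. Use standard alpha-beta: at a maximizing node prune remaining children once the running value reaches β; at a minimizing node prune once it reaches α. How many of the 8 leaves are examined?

6

C [α=-∞,β=+∞]: v=6
D [α=-∞,β=6]: v=14 after child 1 ≥ β → β-cutoff, skip 1
B [α=-∞,β=+∞]: v=6
F [α=6,β=+∞]: v=13
G [α=6,β=13]: v=15 after child 1 ≥ β → β-cutoff, skip 1
E [α=6,β=+∞]: v=13
Root [α=-∞,β=+∞]: v=13
Leaves evaluated: 6 of 8.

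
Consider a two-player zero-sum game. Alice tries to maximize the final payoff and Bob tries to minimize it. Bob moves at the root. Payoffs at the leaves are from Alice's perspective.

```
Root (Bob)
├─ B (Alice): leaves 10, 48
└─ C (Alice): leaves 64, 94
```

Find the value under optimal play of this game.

B (Alice): max(10, 48) = 48
C (Alice): max(64, 94) = 94
Root (Bob): min(48, 94) = 48

48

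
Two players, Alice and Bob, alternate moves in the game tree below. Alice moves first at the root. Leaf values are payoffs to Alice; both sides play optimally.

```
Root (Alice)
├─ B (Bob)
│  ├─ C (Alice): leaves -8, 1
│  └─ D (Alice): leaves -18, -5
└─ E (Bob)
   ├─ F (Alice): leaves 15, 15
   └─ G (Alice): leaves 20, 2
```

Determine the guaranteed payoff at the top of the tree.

C (Alice): max(-8, 1) = 1
D (Alice): max(-18, -5) = -5
B (Bob): min(1, -5) = -5
F (Alice): max(15, 15) = 15
G (Alice): max(20, 2) = 20
E (Bob): min(15, 20) = 15
Root (Alice): max(-5, 15) = 15

15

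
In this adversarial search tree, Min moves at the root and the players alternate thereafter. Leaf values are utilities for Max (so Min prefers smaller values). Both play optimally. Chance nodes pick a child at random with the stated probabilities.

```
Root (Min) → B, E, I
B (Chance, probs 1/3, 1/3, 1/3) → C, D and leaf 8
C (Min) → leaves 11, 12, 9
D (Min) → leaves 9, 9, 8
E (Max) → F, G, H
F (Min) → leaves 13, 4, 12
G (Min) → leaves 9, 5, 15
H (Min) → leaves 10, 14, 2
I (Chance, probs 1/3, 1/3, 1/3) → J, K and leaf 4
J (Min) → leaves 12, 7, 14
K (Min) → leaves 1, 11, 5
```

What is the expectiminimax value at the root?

4

C (Min): min(11, 12, 9) = 9
D (Min): min(9, 9, 8) = 8
B (Chance): 1/3·9 + 1/3·8 + 1/3·8 = 8.33
F (Min): min(13, 4, 12) = 4
G (Min): min(9, 5, 15) = 5
H (Min): min(10, 14, 2) = 2
E (Max): max(4, 5, 2) = 5
J (Min): min(12, 7, 14) = 7
K (Min): min(1, 11, 5) = 1
I (Chance): 1/3·7 + 1/3·1 + 1/3·4 = 4
Root (Min): min(8.33, 5, 4) = 4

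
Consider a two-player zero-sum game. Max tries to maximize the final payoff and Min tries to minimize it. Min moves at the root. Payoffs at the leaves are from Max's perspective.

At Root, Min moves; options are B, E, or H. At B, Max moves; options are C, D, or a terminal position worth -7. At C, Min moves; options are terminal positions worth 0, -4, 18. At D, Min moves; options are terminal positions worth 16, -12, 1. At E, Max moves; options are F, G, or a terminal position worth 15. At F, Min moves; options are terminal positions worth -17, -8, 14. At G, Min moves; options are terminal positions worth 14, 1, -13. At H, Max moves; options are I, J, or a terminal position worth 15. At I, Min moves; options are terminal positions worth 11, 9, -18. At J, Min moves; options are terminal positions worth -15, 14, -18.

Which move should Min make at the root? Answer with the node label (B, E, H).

C (Min): min(0, -4, 18) = -4
D (Min): min(16, -12, 1) = -12
B (Max): max(-4, -12, -7) = -4
F (Min): min(-17, -8, 14) = -17
G (Min): min(14, 1, -13) = -13
E (Max): max(-17, -13, 15) = 15
I (Min): min(11, 9, -18) = -18
J (Min): min(-15, 14, -18) = -18
H (Max): max(-18, -18, 15) = 15
Root (Min): min(-4, 15, 15) = -4
Min picks the child with the lowest value: B (value -4).

B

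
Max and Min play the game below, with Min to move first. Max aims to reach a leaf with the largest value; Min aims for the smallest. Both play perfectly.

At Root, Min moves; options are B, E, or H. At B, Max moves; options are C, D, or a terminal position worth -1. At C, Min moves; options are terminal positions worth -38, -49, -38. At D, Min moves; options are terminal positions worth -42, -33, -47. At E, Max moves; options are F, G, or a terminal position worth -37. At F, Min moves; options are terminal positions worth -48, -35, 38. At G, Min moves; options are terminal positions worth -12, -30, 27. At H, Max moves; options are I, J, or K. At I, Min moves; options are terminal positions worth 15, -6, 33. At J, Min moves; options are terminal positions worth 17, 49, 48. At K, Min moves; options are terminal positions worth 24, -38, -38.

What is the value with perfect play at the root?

-30

C (Min): min(-38, -49, -38) = -49
D (Min): min(-42, -33, -47) = -47
B (Max): max(-49, -47, -1) = -1
F (Min): min(-48, -35, 38) = -48
G (Min): min(-12, -30, 27) = -30
E (Max): max(-48, -30, -37) = -30
I (Min): min(15, -6, 33) = -6
J (Min): min(17, 49, 48) = 17
K (Min): min(24, -38, -38) = -38
H (Max): max(-6, 17, -38) = 17
Root (Min): min(-1, -30, 17) = -30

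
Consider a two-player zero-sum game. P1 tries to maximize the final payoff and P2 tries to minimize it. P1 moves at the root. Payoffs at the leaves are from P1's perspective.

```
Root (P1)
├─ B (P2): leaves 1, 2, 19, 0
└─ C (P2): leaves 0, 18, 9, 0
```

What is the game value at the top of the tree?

B (P2): min(1, 2, 19, 0) = 0
C (P2): min(0, 18, 9, 0) = 0
Root (P1): max(0, 0) = 0

0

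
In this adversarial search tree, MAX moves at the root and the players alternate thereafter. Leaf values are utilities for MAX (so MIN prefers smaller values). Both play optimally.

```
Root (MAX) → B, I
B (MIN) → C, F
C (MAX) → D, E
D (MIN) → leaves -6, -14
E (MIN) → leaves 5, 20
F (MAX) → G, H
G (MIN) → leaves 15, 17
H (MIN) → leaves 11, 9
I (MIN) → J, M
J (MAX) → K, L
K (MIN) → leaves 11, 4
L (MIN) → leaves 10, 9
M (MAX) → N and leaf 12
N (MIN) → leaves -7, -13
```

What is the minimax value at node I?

K: min(11, 4) = 4
L: min(10, 9) = 9
J: max(4, 9) = 9
N: min(-7, -13) = -13
M: max(-13, 12) = 12
I: min(9, 12) = 9

9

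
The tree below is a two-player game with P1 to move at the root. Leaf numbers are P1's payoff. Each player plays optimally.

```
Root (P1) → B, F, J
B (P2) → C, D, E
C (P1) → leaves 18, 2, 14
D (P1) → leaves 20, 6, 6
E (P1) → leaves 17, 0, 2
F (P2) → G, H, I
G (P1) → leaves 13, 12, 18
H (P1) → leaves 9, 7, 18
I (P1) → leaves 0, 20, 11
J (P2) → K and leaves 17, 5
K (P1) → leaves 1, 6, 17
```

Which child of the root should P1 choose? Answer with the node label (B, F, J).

F

C (P1): max(18, 2, 14) = 18
D (P1): max(20, 6, 6) = 20
E (P1): max(17, 0, 2) = 17
B (P2): min(18, 20, 17) = 17
G (P1): max(13, 12, 18) = 18
H (P1): max(9, 7, 18) = 18
I (P1): max(0, 20, 11) = 20
F (P2): min(18, 18, 20) = 18
K (P1): max(1, 6, 17) = 17
J (P2): min(17, 17, 5) = 5
Root (P1): max(17, 18, 5) = 18
P1 picks the child with the highest value: F (value 18).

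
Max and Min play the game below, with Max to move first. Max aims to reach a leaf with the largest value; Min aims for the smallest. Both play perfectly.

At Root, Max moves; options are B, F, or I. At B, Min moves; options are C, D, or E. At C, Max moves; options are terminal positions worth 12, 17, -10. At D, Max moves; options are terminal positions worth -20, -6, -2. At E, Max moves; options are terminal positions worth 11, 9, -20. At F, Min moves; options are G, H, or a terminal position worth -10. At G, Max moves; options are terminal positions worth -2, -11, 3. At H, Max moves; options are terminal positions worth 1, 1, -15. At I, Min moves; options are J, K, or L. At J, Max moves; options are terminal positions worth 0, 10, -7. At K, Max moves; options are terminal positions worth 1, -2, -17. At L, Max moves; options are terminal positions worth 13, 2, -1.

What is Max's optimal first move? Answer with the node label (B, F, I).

I

C (Max): max(12, 17, -10) = 17
D (Max): max(-20, -6, -2) = -2
E (Max): max(11, 9, -20) = 11
B (Min): min(17, -2, 11) = -2
G (Max): max(-2, -11, 3) = 3
H (Max): max(1, 1, -15) = 1
F (Min): min(3, 1, -10) = -10
J (Max): max(0, 10, -7) = 10
K (Max): max(1, -2, -17) = 1
L (Max): max(13, 2, -1) = 13
I (Min): min(10, 1, 13) = 1
Root (Max): max(-2, -10, 1) = 1
Max picks the child with the highest value: I (value 1).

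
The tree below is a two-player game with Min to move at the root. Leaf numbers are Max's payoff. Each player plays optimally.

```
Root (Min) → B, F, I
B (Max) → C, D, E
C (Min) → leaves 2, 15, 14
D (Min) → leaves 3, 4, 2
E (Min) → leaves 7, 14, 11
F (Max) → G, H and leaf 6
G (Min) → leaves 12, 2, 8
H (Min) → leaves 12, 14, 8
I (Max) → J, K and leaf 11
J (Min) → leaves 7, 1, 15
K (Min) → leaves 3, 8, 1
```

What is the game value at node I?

J: min(7, 1, 15) = 1
K: min(3, 8, 1) = 1
I: max(1, 1, 11) = 11

11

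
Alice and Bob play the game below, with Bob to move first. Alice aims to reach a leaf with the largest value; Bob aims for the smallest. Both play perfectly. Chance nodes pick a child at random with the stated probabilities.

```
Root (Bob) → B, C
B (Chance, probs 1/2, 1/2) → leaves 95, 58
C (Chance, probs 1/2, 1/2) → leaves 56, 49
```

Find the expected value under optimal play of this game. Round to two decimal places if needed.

B (Chance): 1/2·95 + 1/2·58 = 76.5
C (Chance): 1/2·56 + 1/2·49 = 52.5
Root (Bob): min(76.5, 52.5) = 52.5

52.5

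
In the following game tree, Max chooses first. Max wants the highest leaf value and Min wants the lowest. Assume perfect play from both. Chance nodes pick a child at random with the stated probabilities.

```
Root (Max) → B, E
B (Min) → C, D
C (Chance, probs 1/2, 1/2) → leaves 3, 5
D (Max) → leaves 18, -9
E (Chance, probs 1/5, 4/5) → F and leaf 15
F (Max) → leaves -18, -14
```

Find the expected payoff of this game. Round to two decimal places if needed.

C (Chance): 1/2·3 + 1/2·5 = 4
D (Max): max(18, -9) = 18
B (Min): min(4, 18) = 4
F (Max): max(-18, -14) = -14
E (Chance): 1/5·-14 + 4/5·15 = 9.2
Root (Max): max(4, 9.2) = 9.2

9.2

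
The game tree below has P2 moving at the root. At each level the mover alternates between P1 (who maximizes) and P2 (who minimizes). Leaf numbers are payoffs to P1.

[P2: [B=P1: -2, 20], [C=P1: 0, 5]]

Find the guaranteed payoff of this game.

B (P1): max(-2, 20) = 20
C (P1): max(0, 5) = 5
Root (P2): min(20, 5) = 5

5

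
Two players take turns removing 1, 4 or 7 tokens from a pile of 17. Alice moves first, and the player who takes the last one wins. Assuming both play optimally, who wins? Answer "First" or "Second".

Compute winning (W) and losing (L) positions by backward induction:
i:   0  1  2  3  4  5  6  7  8  9 10 11 12 13 14 15 16 17
     L  W  L  W  W  L  W  W  L  W  L  W  W  L  W  W  L  W
Position 17 is W, so the first player wins.

First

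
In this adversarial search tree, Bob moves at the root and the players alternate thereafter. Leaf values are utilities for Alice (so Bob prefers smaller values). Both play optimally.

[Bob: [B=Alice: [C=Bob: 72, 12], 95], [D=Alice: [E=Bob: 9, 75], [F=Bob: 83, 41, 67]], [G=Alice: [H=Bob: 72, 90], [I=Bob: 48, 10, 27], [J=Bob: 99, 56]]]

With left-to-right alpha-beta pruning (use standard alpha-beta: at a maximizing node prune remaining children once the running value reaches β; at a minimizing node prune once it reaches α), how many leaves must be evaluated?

10

C [α=-∞,β=+∞]: v=12
B [α=-∞,β=+∞]: v=95
E [α=-∞,β=95]: v=9
F [α=9,β=95]: v=41
D [α=-∞,β=95]: v=41
H [α=-∞,β=41]: v=72
G [α=-∞,β=41]: v=72 after child 1 ≥ β → β-cutoff, skip 2
Root [α=-∞,β=+∞]: v=41
Leaves evaluated: 10 of 15.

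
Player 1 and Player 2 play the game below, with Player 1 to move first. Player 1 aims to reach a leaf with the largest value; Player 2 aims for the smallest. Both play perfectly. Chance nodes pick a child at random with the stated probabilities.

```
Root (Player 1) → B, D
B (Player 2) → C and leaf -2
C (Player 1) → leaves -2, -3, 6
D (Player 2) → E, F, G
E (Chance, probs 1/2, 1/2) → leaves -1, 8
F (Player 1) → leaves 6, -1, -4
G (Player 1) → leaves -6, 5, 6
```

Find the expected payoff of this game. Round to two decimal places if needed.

3.5

C (Player 1): max(-2, -3, 6) = 6
B (Player 2): min(6, -2) = -2
E (Chance): 1/2·-1 + 1/2·8 = 3.5
F (Player 1): max(6, -1, -4) = 6
G (Player 1): max(-6, 5, 6) = 6
D (Player 2): min(3.5, 6, 6) = 3.5
Root (Player 1): max(-2, 3.5) = 3.5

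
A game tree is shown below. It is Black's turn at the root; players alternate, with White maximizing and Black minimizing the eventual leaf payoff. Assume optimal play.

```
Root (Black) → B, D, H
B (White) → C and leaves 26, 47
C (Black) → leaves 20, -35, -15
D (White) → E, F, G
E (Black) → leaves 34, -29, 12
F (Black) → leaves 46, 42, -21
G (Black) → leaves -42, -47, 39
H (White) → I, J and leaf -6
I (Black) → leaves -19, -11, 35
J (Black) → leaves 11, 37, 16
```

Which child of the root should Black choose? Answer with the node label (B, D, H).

D

C (Black): min(20, -35, -15) = -35
B (White): max(-35, 26, 47) = 47
E (Black): min(34, -29, 12) = -29
F (Black): min(46, 42, -21) = -21
G (Black): min(-42, -47, 39) = -47
D (White): max(-29, -21, -47) = -21
I (Black): min(-19, -11, 35) = -19
J (Black): min(11, 37, 16) = 11
H (White): max(-19, 11, -6) = 11
Root (Black): min(47, -21, 11) = -21
Black picks the child with the lowest value: D (value -21).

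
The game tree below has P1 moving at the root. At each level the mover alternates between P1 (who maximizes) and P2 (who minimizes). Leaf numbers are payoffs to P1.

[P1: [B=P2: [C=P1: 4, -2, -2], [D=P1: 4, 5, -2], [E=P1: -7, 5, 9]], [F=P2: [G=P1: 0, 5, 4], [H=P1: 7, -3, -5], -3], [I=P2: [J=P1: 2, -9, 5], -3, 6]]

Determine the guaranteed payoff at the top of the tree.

C (P1): max(4, -2, -2) = 4
D (P1): max(4, 5, -2) = 5
E (P1): max(-7, 5, 9) = 9
B (P2): min(4, 5, 9) = 4
G (P1): max(0, 5, 4) = 5
H (P1): max(7, -3, -5) = 7
F (P2): min(5, 7, -3) = -3
J (P1): max(2, -9, 5) = 5
I (P2): min(5, -3, 6) = -3
Root (P1): max(4, -3, -3) = 4

4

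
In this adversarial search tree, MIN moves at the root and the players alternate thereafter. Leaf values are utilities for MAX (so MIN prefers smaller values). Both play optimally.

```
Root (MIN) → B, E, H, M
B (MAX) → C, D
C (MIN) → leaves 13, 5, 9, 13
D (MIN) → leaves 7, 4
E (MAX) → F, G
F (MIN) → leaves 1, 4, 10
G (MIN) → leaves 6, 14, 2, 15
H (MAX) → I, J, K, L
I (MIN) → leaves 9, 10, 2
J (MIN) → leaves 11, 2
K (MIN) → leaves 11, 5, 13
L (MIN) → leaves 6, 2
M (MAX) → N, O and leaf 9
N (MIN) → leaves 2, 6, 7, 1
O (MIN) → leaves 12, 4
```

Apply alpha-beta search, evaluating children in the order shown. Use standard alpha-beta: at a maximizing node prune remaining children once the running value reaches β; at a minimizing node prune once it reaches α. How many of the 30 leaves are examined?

C [α=-∞,β=+∞]: v=5
D [α=5,β=+∞]: v=4
B [α=-∞,β=+∞]: v=5
F [α=-∞,β=5]: v=1
G [α=1,β=5]: v=2
E [α=-∞,β=5]: v=2
I [α=-∞,β=2]: v=2
H [α=-∞,β=2]: v=2 after child 1 ≥ β → β-cutoff, skip 3
N [α=-∞,β=2]: v=1
O [α=1,β=2]: v=4
M [α=-∞,β=2]: v=4 after child 2 ≥ β → β-cutoff, skip 1
Root [α=-∞,β=+∞]: v=2
Leaves evaluated: 22 of 30.

22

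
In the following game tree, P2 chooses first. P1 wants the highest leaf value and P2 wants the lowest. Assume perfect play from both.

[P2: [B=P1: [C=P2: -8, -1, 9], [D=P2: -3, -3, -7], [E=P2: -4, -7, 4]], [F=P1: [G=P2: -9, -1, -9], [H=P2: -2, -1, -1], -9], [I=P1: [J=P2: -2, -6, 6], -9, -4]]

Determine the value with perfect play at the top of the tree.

-7

C (P2): min(-8, -1, 9) = -8
D (P2): min(-3, -3, -7) = -7
E (P2): min(-4, -7, 4) = -7
B (P1): max(-8, -7, -7) = -7
G (P2): min(-9, -1, -9) = -9
H (P2): min(-2, -1, -1) = -2
F (P1): max(-9, -2, -9) = -2
J (P2): min(-2, -6, 6) = -6
I (P1): max(-6, -9, -4) = -4
Root (P2): min(-7, -2, -4) = -7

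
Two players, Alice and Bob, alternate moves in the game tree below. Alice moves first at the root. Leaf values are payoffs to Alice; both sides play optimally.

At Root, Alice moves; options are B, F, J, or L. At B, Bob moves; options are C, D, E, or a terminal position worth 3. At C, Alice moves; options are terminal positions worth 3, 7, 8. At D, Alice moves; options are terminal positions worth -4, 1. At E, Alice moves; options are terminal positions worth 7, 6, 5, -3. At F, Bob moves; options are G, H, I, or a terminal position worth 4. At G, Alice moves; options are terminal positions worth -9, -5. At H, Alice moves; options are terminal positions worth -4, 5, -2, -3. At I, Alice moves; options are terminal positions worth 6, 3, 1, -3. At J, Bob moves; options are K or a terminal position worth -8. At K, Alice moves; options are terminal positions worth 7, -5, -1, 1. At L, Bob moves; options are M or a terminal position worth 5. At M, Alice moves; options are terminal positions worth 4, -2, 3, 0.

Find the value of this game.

C (Alice): max(3, 7, 8) = 8
D (Alice): max(-4, 1) = 1
E (Alice): max(7, 6, 5, -3) = 7
B (Bob): min(8, 1, 7, 3) = 1
G (Alice): max(-9, -5) = -5
H (Alice): max(-4, 5, -2, -3) = 5
I (Alice): max(6, 3, 1, -3) = 6
F (Bob): min(-5, 5, 6, 4) = -5
K (Alice): max(7, -5, -1, 1) = 7
J (Bob): min(7, -8) = -8
M (Alice): max(4, -2, 3, 0) = 4
L (Bob): min(4, 5) = 4
Root (Alice): max(1, -5, -8, 4) = 4

4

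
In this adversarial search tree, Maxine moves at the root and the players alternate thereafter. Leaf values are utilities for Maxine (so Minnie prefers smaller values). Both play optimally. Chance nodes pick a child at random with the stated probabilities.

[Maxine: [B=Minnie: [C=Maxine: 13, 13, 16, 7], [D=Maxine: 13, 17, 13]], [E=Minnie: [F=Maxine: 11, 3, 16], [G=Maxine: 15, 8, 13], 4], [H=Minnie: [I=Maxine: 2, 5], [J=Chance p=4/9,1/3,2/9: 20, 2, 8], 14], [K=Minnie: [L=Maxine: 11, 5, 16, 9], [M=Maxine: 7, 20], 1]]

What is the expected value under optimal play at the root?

C (Maxine): max(13, 13, 16, 7) = 16
D (Maxine): max(13, 17, 13) = 17
B (Minnie): min(16, 17) = 16
F (Maxine): max(11, 3, 16) = 16
G (Maxine): max(15, 8, 13) = 15
E (Minnie): min(16, 15, 4) = 4
I (Maxine): max(2, 5) = 5
J (Chance): 4/9·20 + 1/3·2 + 2/9·8 = 11.33
H (Minnie): min(5, 11.33, 14) = 5
L (Maxine): max(11, 5, 16, 9) = 16
M (Maxine): max(7, 20) = 20
K (Minnie): min(16, 20, 1) = 1
Root (Maxine): max(16, 4, 5, 1) = 16

16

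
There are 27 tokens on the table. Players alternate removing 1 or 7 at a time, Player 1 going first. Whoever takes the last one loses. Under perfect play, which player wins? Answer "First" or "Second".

i:   0  1  2  3  4  5  6  7  8  9 10 11 12 13 14 15 16 17 18 19 20 21 22 23 24 25 26 27
     W  L  W  L  W  L  W  L  W  L  W  L  W  L  W  L  W  L  W  L  W  L  W  L  W  L  W  L
Position 27 is L, so the second player wins.

Second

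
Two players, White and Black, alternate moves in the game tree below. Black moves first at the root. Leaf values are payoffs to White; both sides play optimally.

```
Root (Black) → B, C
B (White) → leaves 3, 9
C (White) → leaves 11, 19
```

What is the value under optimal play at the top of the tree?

B (White): max(3, 9) = 9
C (White): max(11, 19) = 19
Root (Black): min(9, 19) = 9

9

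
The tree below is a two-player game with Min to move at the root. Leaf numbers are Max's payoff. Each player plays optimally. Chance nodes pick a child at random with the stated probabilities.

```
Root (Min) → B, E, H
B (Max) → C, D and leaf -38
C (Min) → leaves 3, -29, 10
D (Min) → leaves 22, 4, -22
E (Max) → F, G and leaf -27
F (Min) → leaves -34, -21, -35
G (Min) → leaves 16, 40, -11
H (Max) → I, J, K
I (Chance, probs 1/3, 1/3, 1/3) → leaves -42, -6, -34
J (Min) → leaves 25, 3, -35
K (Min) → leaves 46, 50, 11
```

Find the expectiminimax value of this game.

C (Min): min(3, -29, 10) = -29
D (Min): min(22, 4, -22) = -22
B (Max): max(-29, -22, -38) = -22
F (Min): min(-34, -21, -35) = -35
G (Min): min(16, 40, -11) = -11
E (Max): max(-35, -11, -27) = -11
I (Chance): 1/3·-42 + 1/3·-6 + 1/3·-34 = -27.33
J (Min): min(25, 3, -35) = -35
K (Min): min(46, 50, 11) = 11
H (Max): max(-27.33, -35, 11) = 11
Root (Min): min(-22, -11, 11) = -22

-22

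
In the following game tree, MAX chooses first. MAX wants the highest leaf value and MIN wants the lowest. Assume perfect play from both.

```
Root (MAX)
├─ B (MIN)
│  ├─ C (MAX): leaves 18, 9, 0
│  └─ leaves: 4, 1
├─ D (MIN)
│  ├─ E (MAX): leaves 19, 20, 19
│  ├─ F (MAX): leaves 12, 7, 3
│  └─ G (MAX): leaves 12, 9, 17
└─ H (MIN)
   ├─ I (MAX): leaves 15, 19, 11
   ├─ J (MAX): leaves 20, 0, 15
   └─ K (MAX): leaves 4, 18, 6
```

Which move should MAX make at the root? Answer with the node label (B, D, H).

C (MAX): max(18, 9, 0) = 18
B (MIN): min(18, 4, 1) = 1
E (MAX): max(19, 20, 19) = 20
F (MAX): max(12, 7, 3) = 12
G (MAX): max(12, 9, 17) = 17
D (MIN): min(20, 12, 17) = 12
I (MAX): max(15, 19, 11) = 19
J (MAX): max(20, 0, 15) = 20
K (MAX): max(4, 18, 6) = 18
H (MIN): min(19, 20, 18) = 18
Root (MAX): max(1, 12, 18) = 18
MAX picks the child with the highest value: H (value 18).

H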